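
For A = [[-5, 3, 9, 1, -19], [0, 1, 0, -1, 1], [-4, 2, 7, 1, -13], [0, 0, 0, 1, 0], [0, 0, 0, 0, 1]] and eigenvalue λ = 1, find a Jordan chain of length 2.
v_1 = [[0, 1, 0, 0, 0]]^T, v_2 = [[3, 0, 2, 0, 0]]^T

We seek v_1 ∈ ker((A - I)^2) \ ker(A - I), then set v_{i+1} = (A - I) v_i.

One such chain is v_1 = [[0, 1, 0, 0, 0]]^T, v_2 = [[3, 0, 2, 0, 0]]^T. Check: (A - I) v_2 = [[0, 0, 0, 0, 0]]^T = 0.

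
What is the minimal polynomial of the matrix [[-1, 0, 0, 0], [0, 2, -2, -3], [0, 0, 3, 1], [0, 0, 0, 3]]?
m_A(x) = (x - 3)^2(x - 2)(x + 1)

The characteristic polynomial factors as (x - 3)^2(x - 2)(x + 1). The minimal polynomial is ∏(x - λ)^{k_λ} where k_λ is the size of the largest Jordan block at λ.

For λ = -1: rank(A + I) = 3, and the largest Jordan block has size 1 (the smallest k with rank((A + I)^k) = rank((A + I)^(k+1))).
For λ = 2: rank(A - 2I) = 3, and the largest Jordan block has size 1 (the smallest k with rank((A - 2I)^k) = rank((A - 2I)^(k+1))).
For λ = 3: rank(A - 3I) = 3, and the largest Jordan block has size 2 (the smallest k with rank((A - 3I)^k) = rank((A - 3I)^(k+1))).

So m_A(x) = (x - 3)^2(x - 2)(x + 1).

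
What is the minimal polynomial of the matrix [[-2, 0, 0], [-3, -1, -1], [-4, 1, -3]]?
m_A(x) = (x + 2)^3

The characteristic polynomial factors as (x + 2)^3. The minimal polynomial is ∏(x - λ)^{k_λ} where k_λ is the size of the largest Jordan block at λ.

For λ = -2: rank(A + 2I) = 2, and the largest Jordan block has size 3 (the smallest k with rank((A + 2I)^k) = rank((A + 2I)^(k+1))).

So m_A(x) = (x + 2)^3.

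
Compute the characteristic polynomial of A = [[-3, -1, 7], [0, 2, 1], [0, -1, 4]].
χ_A(x) = (x - 3)^2(x + 3)

xI - A = [[x + 3, 1, -7], [0, x - 2, -1], [0, 1, x - 4]].

Expanding det(xI - A) along the first row:
det(xI - A) = + (x + 3)·det([[x - 2, -1], [1, x - 4]]) - (1)·det([[0, -1], [0, x - 4]]) + (-7)·det([[0, x - 2], [0, 1]]).

Evaluating gives χ_A(x) = x^3 - 3x^2 - 9x + 27 = (x - 3)^2(x + 3).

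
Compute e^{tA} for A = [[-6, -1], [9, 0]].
e^{tA} = [[(1 - 3*t)*e^{-3*t}, -t*e^{-3*t}], [9*t*e^{-3*t}, (3*t + 1)*e^{-3*t}]]

A has Jordan form J = [[-3, 1], [0, -3]] with A = PJP^{-1}, so e^{tA} = P e^{tJ} P^{-1}.

For a Jordan block J_k(λ), e^{tJ_k(λ)} = e^{λt} · (I + tN + t^2 N^2/2! + ... + t^{k-1} N^{k-1}/(k-1)!) where N is the nilpotent superdiagonal part.

Assembling the blocks and conjugating back gives the entries of e^{tA} as shown above.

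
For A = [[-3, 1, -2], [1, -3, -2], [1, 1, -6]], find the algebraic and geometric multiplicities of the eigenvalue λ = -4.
The characteristic polynomial is (x + 4)^3, so the factor x + 4 appears with exponent 3: the algebraic multiplicity is 3.

rank(A + 4I) = 1, so the eigenspace has dimension 3 - 1 = 2: the geometric multiplicity is 2.

Since 2 < 3, A is not diagonalizable.

algebraic multiplicity 3, geometric multiplicity 2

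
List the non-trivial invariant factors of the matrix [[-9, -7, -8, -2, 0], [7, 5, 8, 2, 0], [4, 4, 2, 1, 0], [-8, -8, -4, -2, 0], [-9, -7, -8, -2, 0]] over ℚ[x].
The Jordan structure of A has elementary divisors (x + 2)^2, x^2, x. Arranging the block sizes at each eigenvalue in decreasing order and taking row products gives the invariant factors.

Invariant factors (smallest first, each dividing the next): x, x^2(x + 2)^2.

Check: the last factor x^2(x + 2)^2 is the minimal polynomial, and the product x^3(x + 2)^2 is the characteristic polynomial.

x, x^2(x + 2)^2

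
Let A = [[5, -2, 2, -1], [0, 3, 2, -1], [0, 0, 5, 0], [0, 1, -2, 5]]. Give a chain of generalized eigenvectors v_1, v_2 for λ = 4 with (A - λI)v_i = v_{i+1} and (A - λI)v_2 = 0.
v_1 = [[1, 1, 0, 0]]^T, v_2 = [[-1, -1, 0, 1]]^T

We seek v_1 ∈ ker((A - 4I)^2) \ ker(A - 4I), then set v_{i+1} = (A - 4I) v_i.

One such chain is v_1 = [[1, 1, 0, 0]]^T, v_2 = [[-1, -1, 0, 1]]^T. Check: (A - 4I) v_2 = [[0, 0, 0, 0]]^T = 0.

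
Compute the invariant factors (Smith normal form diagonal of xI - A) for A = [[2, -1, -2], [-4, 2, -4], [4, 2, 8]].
The Jordan structure of A has elementary divisors (x - 4)^2, (x - 4). Arranging the block sizes at each eigenvalue in decreasing order and taking row products gives the invariant factors.

Invariant factors (smallest first, each dividing the next): x - 4, (x - 4)^2.

Check: the last factor (x - 4)^2 is the minimal polynomial, and the product (x - 4)^3 is the characteristic polynomial.

x - 4, (x - 4)^2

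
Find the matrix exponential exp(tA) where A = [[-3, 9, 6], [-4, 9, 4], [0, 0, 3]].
e^{tA} = [[(1 - 6*t)*e^{3*t}, 9*t*e^{3*t}, 6*t*e^{3*t}], [-4*t*e^{3*t}, (6*t + 1)*e^{3*t}, 4*t*e^{3*t}], [0, 0, e^{3*t}]]

A has Jordan form J = [[3, 1, 0], [0, 3, 0], [0, 0, 3]] with A = PJP^{-1}, so e^{tA} = P e^{tJ} P^{-1}.

For a Jordan block J_k(λ), e^{tJ_k(λ)} = e^{λt} · (I + tN + t^2 N^2/2! + ... + t^{k-1} N^{k-1}/(k-1)!) where N is the nilpotent superdiagonal part.

Assembling the blocks and conjugating back gives the entries of e^{tA} as shown above.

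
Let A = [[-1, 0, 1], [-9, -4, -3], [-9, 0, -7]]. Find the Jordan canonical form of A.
The characteristic polynomial is det(xI - A) = (x + 4)^3, so the eigenvalues are -4 (algebraic multiplicity 3).

For λ = -4: rank(A + 4I) = 1, rank((A + 4I)^2) = 0. The eigenspace has dimension 3 - 1 = 2, so there are 2 Jordan blocks; the rank sequence gives block sizes [2, 1].

Assembling the blocks gives the Jordan form J above.

J = [[-4, 1, 0], [0, -4, 0], [0, 0, -4]]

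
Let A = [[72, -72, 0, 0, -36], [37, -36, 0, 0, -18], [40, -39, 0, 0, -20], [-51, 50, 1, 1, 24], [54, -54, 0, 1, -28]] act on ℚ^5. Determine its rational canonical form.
R = [[0, 0, 0, 0, -36], [1, 0, 0, 0, -18], [0, 1, 0, 0, 16], [0, 0, 1, 0, -20], [0, 0, 0, 1, 9]]

The invariant factors of A (the non-unit diagonal entries of the Smith normal form of xI - A over ℚ[x]) are (x - 6)(x - 3)(x^3 + 2x + 2), each dividing the next. The characteristic polynomial is their product, (x - 6)(x - 3)(x^3 + 2x + 2).

The rational canonical form is the block-diagonal matrix of companion matrices C(f_i):
R = [[0, 0, 0, 0, -36], [1, 0, 0, 0, -18], [0, 1, 0, 0, 16], [0, 0, 1, 0, -20], [0, 0, 0, 1, 9]].

Note the characteristic polynomial does not split into linear factors over ℚ, so A has no Jordan form over ℚ; the rational canonical form exists over any field.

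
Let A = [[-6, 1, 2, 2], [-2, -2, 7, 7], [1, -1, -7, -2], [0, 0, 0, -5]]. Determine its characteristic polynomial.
χ_A(x) = (x + 5)^4

xI - A = [[x + 6, -1, -2, -2], [2, x + 2, -7, -7], [-1, 1, x + 7, 2], [0, 0, 0, x + 5]].

Expanding det(xI - A) along the first row:
det(xI - A) = + (x + 6)·det([[x + 2, -7, -7], [1, x + 7, 2], [0, 0, x + 5]]) - (-1)·det([[2, -7, -7], [-1, x + 7, 2], [0, 0, x + 5]]) + (-2)·det([[2, x + 2, -7], [-1, 1, 2], [0, 0, x + 5]]) - (-2)·det([[2, x + 2, -7], [-1, 1, x + 7], [0, 0, 0]]).

Evaluating gives χ_A(x) = x^4 + 20x^3 + 150x^2 + 500x + 625 = (x + 5)^4.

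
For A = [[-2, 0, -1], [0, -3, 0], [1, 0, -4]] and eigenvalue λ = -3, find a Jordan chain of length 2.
v_1 = [[-1, 1, -2]]^T, v_2 = [[1, 0, 1]]^T

We seek v_1 ∈ ker((A + 3I)^2) \ ker(A + 3I), then set v_{i+1} = (A + 3I) v_i.

One such chain is v_1 = [[-1, 1, -2]]^T, v_2 = [[1, 0, 1]]^T. Check: (A + 3I) v_2 = [[0, 0, 0]]^T = 0.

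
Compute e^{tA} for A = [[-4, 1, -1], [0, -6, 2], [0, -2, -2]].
A has Jordan form J = [[-4, 1, 0], [0, -4, 0], [0, 0, -4]] with A = PJP^{-1}, so e^{tA} = P e^{tJ} P^{-1}.

For a Jordan block J_k(λ), e^{tJ_k(λ)} = e^{λt} · (I + tN + t^2 N^2/2! + ... + t^{k-1} N^{k-1}/(k-1)!) where N is the nilpotent superdiagonal part.

Assembling the blocks and conjugating back gives the entries of e^{tA} as shown above.

e^{tA} = [[e^{-4*t}, t*e^{-4*t}, -t*e^{-4*t}], [0, (1 - 2*t)*e^{-4*t}, 2*t*e^{-4*t}], [0, -2*t*e^{-4*t}, (2*t + 1)*e^{-4*t}]]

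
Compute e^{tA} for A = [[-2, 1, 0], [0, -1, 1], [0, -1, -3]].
A has Jordan form J = [[-2, 1, 0], [0, -2, 1], [0, 0, -2]] with A = PJP^{-1}, so e^{tA} = P e^{tJ} P^{-1}.

For a Jordan block J_k(λ), e^{tJ_k(λ)} = e^{λt} · (I + tN + t^2 N^2/2! + ... + t^{k-1} N^{k-1}/(k-1)!) where N is the nilpotent superdiagonal part.

Assembling the blocks and conjugating back gives the entries of e^{tA} as shown above.

e^{tA} = [[e^{-2*t}, t*(t + 2)*e^{-2*t}/2, t^2*e^{-2*t}/2], [0, (t + 1)*e^{-2*t}, t*e^{-2*t}], [0, -t*e^{-2*t}, (1 - t)*e^{-2*t}]]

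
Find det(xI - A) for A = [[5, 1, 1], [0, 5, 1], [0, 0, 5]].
xI - A = [[x - 5, -1, -1], [0, x - 5, -1], [0, 0, x - 5]].

Expanding det(xI - A) along the first row:
det(xI - A) = + (x - 5)·det([[x - 5, -1], [0, x - 5]]) - (-1)·det([[0, -1], [0, x - 5]]) + (-1)·det([[0, x - 5], [0, 0]]).

Evaluating gives χ_A(x) = x^3 - 15x^2 + 75x - 125 = (x - 5)^3.

χ_A(x) = (x - 5)^3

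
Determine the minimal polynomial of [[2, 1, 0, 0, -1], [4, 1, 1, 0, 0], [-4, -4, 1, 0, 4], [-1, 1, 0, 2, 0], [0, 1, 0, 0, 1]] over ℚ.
m_A(x) = (x - 2)^2(x - 1)^3

The characteristic polynomial factors as (x - 2)^2(x - 1)^3. The minimal polynomial is ∏(x - λ)^{k_λ} where k_λ is the size of the largest Jordan block at λ.

For λ = 1: rank(A - I) = 4, and the largest Jordan block has size 3 (the smallest k with rank((A - I)^k) = rank((A - I)^(k+1))).
For λ = 2: rank(A - 2I) = 4, and the largest Jordan block has size 2 (the smallest k with rank((A - 2I)^k) = rank((A - 2I)^(k+1))).

So m_A(x) = (x - 2)^2(x - 1)^3.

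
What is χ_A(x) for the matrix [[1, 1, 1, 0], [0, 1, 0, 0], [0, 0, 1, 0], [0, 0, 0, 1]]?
xI - A = [[x - 1, -1, -1, 0], [0, x - 1, 0, 0], [0, 0, x - 1, 0], [0, 0, 0, x - 1]].

Expanding det(xI - A) along the first row:
det(xI - A) = + (x - 1)·det([[x - 1, 0, 0], [0, x - 1, 0], [0, 0, x - 1]]) - (-1)·det([[0, 0, 0], [0, x - 1, 0], [0, 0, x - 1]]) + (-1)·det([[0, x - 1, 0], [0, 0, 0], [0, 0, x - 1]]) - (0)·det([[0, x - 1, 0], [0, 0, x - 1], [0, 0, 0]]).

Evaluating gives χ_A(x) = x^4 - 4x^3 + 6x^2 - 4x + 1 = (x - 1)^4.

χ_A(x) = (x - 1)^4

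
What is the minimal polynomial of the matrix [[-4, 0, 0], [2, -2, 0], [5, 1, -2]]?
The characteristic polynomial factors as (x + 2)^2(x + 4). The minimal polynomial is ∏(x - λ)^{k_λ} where k_λ is the size of the largest Jordan block at λ.

For λ = -4: rank(A + 4I) = 2, and the largest Jordan block has size 1 (the smallest k with rank((A + 4I)^k) = rank((A + 4I)^(k+1))).
For λ = -2: rank(A + 2I) = 2, and the largest Jordan block has size 2 (the smallest k with rank((A + 2I)^k) = rank((A + 2I)^(k+1))).

So m_A(x) = (x + 2)^2(x + 4).

m_A(x) = (x + 2)^2(x + 4)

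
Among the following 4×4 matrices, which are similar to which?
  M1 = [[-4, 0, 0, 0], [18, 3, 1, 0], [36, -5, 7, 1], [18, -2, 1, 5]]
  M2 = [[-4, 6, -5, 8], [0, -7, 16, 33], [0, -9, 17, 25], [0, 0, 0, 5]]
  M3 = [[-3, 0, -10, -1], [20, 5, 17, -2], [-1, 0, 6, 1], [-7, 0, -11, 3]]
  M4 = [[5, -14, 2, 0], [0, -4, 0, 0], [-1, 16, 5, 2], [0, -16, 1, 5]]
1 class: {M1, M2, M3, M4}

Characteristic polynomials: χ_{M1} = (x - 5)^3(x + 4), χ_{M2} = (x - 5)^3(x + 4), χ_{M3} = (x - 5)^3(x + 4), χ_{M4} = (x - 5)^3(x + 4).

{M1, M2, M3, M4}: invariant factors (x - 5)^3(x + 4).

Matrices are similar if and only if their invariant-factor lists agree; the partition into similarity classes is {M1, M2, M3, M4}.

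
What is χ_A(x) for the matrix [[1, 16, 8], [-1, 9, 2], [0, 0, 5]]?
xI - A = [[x - 1, -16, -8], [1, x - 9, -2], [0, 0, x - 5]].

Expanding det(xI - A) along the first row:
det(xI - A) = + (x - 1)·det([[x - 9, -2], [0, x - 5]]) - (-16)·det([[1, -2], [0, x - 5]]) + (-8)·det([[1, x - 9], [0, 0]]).

Evaluating gives χ_A(x) = x^3 - 15x^2 + 75x - 125 = (x - 5)^3.

χ_A(x) = (x - 5)^3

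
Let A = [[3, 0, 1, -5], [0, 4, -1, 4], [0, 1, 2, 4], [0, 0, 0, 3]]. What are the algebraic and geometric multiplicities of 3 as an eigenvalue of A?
algebraic multiplicity 4, geometric multiplicity 2

The characteristic polynomial is (x - 3)^4, so the factor x - 3 appears with exponent 4: the algebraic multiplicity is 4.

rank(A - 3I) = 2, so the eigenspace has dimension 4 - 2 = 2: the geometric multiplicity is 2.

Since 2 < 4, A is not diagonalizable.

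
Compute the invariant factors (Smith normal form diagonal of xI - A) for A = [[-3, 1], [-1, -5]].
The Jordan structure of A has elementary divisors (x + 4)^2. Arranging the block sizes at each eigenvalue in decreasing order and taking row products gives the invariant factors.

Invariant factors (smallest first, each dividing the next): (x + 4)^2.

Check: the last factor (x + 4)^2 is the minimal polynomial, and the product (x + 4)^2 is the characteristic polynomial.

(x + 4)^2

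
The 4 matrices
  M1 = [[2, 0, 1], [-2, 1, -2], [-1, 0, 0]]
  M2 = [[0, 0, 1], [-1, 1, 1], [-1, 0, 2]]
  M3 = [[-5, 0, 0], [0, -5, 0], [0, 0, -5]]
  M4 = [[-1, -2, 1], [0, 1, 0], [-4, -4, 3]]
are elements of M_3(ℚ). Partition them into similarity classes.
Characteristic polynomials: χ_{M1} = (x - 1)^3, χ_{M2} = (x - 1)^3, χ_{M3} = (x + 5)^3, χ_{M4} = (x - 1)^3.

{M1, M2, M4}: invariant factors x - 1, (x - 1)^2.

{M3}: invariant factors x + 5, x + 5, x + 5.

Matrices are similar if and only if their invariant-factor lists agree; the partition into similarity classes is {M1, M2, M4}, {M3}.

2 classes: {M1, M2, M4}, {M3}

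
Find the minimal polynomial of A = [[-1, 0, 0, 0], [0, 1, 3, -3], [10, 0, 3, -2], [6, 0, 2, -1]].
m_A(x) = (x - 1)^2(x + 1)

The characteristic polynomial factors as (x - 1)^3(x + 1). The minimal polynomial is ∏(x - λ)^{k_λ} where k_λ is the size of the largest Jordan block at λ.

For λ = -1: rank(A + I) = 3, and the largest Jordan block has size 1 (the smallest k with rank((A + I)^k) = rank((A + I)^(k+1))).
For λ = 1: rank(A - I) = 2, and the largest Jordan block has size 2 (the smallest k with rank((A - I)^k) = rank((A - I)^(k+1))).

So m_A(x) = (x - 1)^2(x + 1).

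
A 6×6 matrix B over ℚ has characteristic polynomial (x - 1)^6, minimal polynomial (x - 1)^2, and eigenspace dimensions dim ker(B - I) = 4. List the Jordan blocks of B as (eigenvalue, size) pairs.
Jordan blocks: (1, 2), (1, 2), (1, 1), (1, 1)

λ = 1: algebraic multiplicity 6 (exponent in χ_B), largest block size 2 (exponent in m_B), 4 blocks (geometric multiplicity). These force block sizes [2, 2, 1, 1].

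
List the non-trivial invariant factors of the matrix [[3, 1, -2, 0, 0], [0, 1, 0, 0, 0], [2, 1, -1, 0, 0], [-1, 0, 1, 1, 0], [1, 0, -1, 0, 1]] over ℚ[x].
The Jordan structure of A has elementary divisors (x - 1)^2, (x - 1)^2, (x - 1). Arranging the block sizes at each eigenvalue in decreasing order and taking row products gives the invariant factors.

Invariant factors (smallest first, each dividing the next): x - 1, (x - 1)^2, (x - 1)^2.

Check: the last factor (x - 1)^2 is the minimal polynomial, and the product (x - 1)^5 is the characteristic polynomial.

x - 1, (x - 1)^2, (x - 1)^2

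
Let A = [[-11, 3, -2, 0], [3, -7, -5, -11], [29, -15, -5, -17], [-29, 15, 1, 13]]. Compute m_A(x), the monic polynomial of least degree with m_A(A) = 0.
m_A(x) = (x - 2)(x + 4)^3

The characteristic polynomial factors as (x - 2)(x + 4)^3. The minimal polynomial is ∏(x - λ)^{k_λ} where k_λ is the size of the largest Jordan block at λ.

For λ = -4: rank(A + 4I) = 3, and the largest Jordan block has size 3 (the smallest k with rank((A + 4I)^k) = rank((A + 4I)^(k+1))).
For λ = 2: rank(A - 2I) = 3, and the largest Jordan block has size 1 (the smallest k with rank((A - 2I)^k) = rank((A - 2I)^(k+1))).

So m_A(x) = (x - 2)(x + 4)^3.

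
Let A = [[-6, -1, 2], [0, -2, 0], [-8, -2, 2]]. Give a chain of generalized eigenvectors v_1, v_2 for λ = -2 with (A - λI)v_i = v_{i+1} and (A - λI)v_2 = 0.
We seek v_1 ∈ ker((A + 2I)^2) \ ker(A + 2I), then set v_{i+1} = (A + 2I) v_i.

One such chain is v_1 = [[0, 1, 0]]^T, v_2 = [[-1, 0, -2]]^T. Check: (A + 2I) v_2 = [[0, 0, 0]]^T = 0.

v_1 = [[0, 1, 0]]^T, v_2 = [[-1, 0, -2]]^T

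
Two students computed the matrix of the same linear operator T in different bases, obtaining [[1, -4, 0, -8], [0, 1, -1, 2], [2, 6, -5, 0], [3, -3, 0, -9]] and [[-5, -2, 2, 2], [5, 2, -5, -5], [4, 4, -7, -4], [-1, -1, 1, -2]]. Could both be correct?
No.

Both have characteristic polynomial (x + 3)^4, but the minimal polynomial of A is (x + 3)^3 while the minimal polynomial of B is (x + 3)^2. The minimal polynomial is a similarity invariant, so A and B are not similar.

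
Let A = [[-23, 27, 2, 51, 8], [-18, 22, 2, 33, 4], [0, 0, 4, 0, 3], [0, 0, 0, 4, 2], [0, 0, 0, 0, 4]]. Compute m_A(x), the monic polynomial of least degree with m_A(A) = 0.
m_A(x) = (x - 4)^2(x + 5)

The characteristic polynomial factors as (x - 4)^4(x + 5). The minimal polynomial is ∏(x - λ)^{k_λ} where k_λ is the size of the largest Jordan block at λ.

For λ = -5: rank(A + 5I) = 4, and the largest Jordan block has size 1 (the smallest k with rank((A + 5I)^k) = rank((A + 5I)^(k+1))).
For λ = 4: rank(A - 4I) = 3, and the largest Jordan block has size 2 (the smallest k with rank((A - 4I)^k) = rank((A - 4I)^(k+1))).

So m_A(x) = (x - 4)^2(x + 5).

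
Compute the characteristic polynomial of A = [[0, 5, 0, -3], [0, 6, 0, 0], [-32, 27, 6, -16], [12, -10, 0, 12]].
xI - A = [[x, -5, 0, 3], [0, x - 6, 0, 0], [32, -27, x - 6, 16], [-12, 10, 0, x - 12]].

Expanding det(xI - A) along the first row:
det(xI - A) = + (x)·det([[x - 6, 0, 0], [-27, x - 6, 16], [10, 0, x - 12]]) - (-5)·det([[0, 0, 0], [32, x - 6, 16], [-12, 0, x - 12]]) + (0)·det([[0, x - 6, 0], [32, -27, 16], [-12, 10, x - 12]]) - (3)·det([[0, x - 6, 0], [32, -27, x - 6], [-12, 10, 0]]).

Evaluating gives χ_A(x) = x^4 - 24x^3 + 216x^2 - 864x + 1296 = (x - 6)^4.

χ_A(x) = (x - 6)^4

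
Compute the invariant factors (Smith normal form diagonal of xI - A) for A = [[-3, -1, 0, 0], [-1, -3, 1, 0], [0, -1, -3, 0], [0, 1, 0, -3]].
The Jordan structure of A has elementary divisors (x + 3)^3, (x + 3). Arranging the block sizes at each eigenvalue in decreasing order and taking row products gives the invariant factors.

Invariant factors (smallest first, each dividing the next): x + 3, (x + 3)^3.

Check: the last factor (x + 3)^3 is the minimal polynomial, and the product (x + 3)^4 is the characteristic polynomial.

x + 3, (x + 3)^3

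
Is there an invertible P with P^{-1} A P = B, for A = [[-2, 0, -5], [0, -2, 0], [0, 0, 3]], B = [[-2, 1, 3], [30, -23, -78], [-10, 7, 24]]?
No.

Both have characteristic polynomial (x - 3)(x + 2)^2, but the minimal polynomial of A is (x - 3)(x + 2) while the minimal polynomial of B is (x - 3)(x + 2)^2. The minimal polynomial is a similarity invariant, so A and B are not similar.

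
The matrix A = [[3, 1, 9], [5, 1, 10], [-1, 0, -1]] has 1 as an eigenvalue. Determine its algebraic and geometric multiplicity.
algebraic multiplicity 3, geometric multiplicity 1

The characteristic polynomial is (x - 1)^3, so the factor x - 1 appears with exponent 3: the algebraic multiplicity is 3.

rank(A - I) = 2, so the eigenspace has dimension 3 - 2 = 1: the geometric multiplicity is 1.

Since 1 < 3, A is not diagonalizable.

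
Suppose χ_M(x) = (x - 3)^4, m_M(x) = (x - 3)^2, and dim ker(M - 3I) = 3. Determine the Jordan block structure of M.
Jordan blocks: (3, 2), (3, 1), (3, 1)

λ = 3: algebraic multiplicity 4 (exponent in χ_M), largest block size 2 (exponent in m_M), 3 blocks (geometric multiplicity). These force block sizes [2, 1, 1].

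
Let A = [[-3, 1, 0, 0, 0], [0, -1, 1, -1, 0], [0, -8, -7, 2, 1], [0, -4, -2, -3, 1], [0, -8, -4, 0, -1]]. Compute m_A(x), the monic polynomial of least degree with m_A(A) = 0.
The characteristic polynomial factors as (x + 3)^5. The minimal polynomial is ∏(x - λ)^{k_λ} where k_λ is the size of the largest Jordan block at λ.

For λ = -3: rank(A + 3I) = 3, and the largest Jordan block has size 3 (the smallest k with rank((A + 3I)^k) = rank((A + 3I)^(k+1))).

So m_A(x) = (x + 3)^3.

m_A(x) = (x + 3)^3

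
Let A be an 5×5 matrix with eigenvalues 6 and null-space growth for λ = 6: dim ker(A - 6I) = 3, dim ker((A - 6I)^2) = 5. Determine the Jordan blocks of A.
Jordan blocks: (6, 2), (6, 2), (6, 1)

λ = 6: successive nullity increments [3, 2] count blocks of size ≥ k; block sizes are [2, 2, 1].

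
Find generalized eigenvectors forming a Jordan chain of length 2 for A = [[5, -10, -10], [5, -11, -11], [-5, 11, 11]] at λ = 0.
We seek v_1 ∈ ker(A^2) \ ker(A), then set v_{i+1} = A v_i.

One such chain is v_1 = [[2, 0, 1]]^T, v_2 = [[0, -1, 1]]^T. Check: A v_2 = [[0, 0, 0]]^T = 0.

v_1 = [[2, 0, 1]]^T, v_2 = [[0, -1, 1]]^T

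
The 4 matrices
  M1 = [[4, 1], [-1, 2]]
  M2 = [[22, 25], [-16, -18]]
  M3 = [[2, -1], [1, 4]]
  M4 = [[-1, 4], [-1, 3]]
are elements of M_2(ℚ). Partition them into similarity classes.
3 classes: {M1, M3}, {M2}, {M4}

Characteristic polynomials: χ_{M1} = (x - 3)^2, χ_{M2} = (x - 2)^2, χ_{M3} = (x - 3)^2, χ_{M4} = (x - 1)^2.

{M1, M3}: invariant factors (x - 3)^2.

{M2}: invariant factors (x - 2)^2.

{M4}: invariant factors (x - 1)^2.

Matrices are similar if and only if their invariant-factor lists agree; the partition into similarity classes is {M1, M3}, {M2}, {M4}.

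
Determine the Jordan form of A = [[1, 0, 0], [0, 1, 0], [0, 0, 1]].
The characteristic polynomial is det(xI - A) = (x - 1)^3, so the eigenvalues are 1 (algebraic multiplicity 3).

For λ = 1: rank(A - I) = 0. The eigenspace has dimension 3 - 0 = 3, so there are 3 Jordan blocks; the rank sequence gives block sizes [1, 1, 1].

Assembling the blocks gives the Jordan form J above.

J = [[1, 0, 0], [0, 1, 0], [0, 0, 1]]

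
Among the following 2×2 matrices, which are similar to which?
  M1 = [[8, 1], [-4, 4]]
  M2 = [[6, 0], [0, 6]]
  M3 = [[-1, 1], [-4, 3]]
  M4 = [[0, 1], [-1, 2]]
Characteristic polynomials: χ_{M1} = (x - 6)^2, χ_{M2} = (x - 6)^2, χ_{M3} = (x - 1)^2, χ_{M4} = (x - 1)^2.

{M1}: invariant factors (x - 6)^2.

{M2}: invariant factors x - 6, x - 6.

{M3, M4}: invariant factors (x - 1)^2.

Matrices are similar if and only if their invariant-factor lists agree; the partition into similarity classes is {M1}, {M2}, {M3, M4}.

3 classes: {M1}, {M2}, {M3, M4}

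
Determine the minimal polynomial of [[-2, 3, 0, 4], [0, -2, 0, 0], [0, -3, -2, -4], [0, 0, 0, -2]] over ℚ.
m_A(x) = (x + 2)^2

The characteristic polynomial factors as (x + 2)^4. The minimal polynomial is ∏(x - λ)^{k_λ} where k_λ is the size of the largest Jordan block at λ.

For λ = -2: rank(A + 2I) = 1, and the largest Jordan block has size 2 (the smallest k with rank((A + 2I)^k) = rank((A + 2I)^(k+1))).

So m_A(x) = (x + 2)^2.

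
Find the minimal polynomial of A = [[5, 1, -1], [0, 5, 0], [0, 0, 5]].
The characteristic polynomial factors as (x - 5)^3. The minimal polynomial is ∏(x - λ)^{k_λ} where k_λ is the size of the largest Jordan block at λ.

For λ = 5: rank(A - 5I) = 1, and the largest Jordan block has size 2 (the smallest k with rank((A - 5I)^k) = rank((A - 5I)^(k+1))).

So m_A(x) = (x - 5)^2.

m_A(x) = (x - 5)^2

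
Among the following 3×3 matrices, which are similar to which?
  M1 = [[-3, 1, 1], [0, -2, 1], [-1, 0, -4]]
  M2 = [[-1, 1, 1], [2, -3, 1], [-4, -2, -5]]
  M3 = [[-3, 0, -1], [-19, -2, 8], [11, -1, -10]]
2 classes: {M1, M2}, {M3}

Characteristic polynomials: χ_{M1} = (x + 3)^3, χ_{M2} = (x + 3)^3, χ_{M3} = (x + 5)^3.

{M1, M2}: invariant factors (x + 3)^3.

{M3}: invariant factors (x + 5)^3.

Matrices are similar if and only if their invariant-factor lists agree; the partition into similarity classes is {M1, M2}, {M3}.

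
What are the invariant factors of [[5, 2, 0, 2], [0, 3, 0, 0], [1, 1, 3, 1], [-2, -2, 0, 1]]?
x - 3, x - 3, (x - 3)^2

The Jordan structure of A has elementary divisors (x - 3)^2, (x - 3), (x - 3). Arranging the block sizes at each eigenvalue in decreasing order and taking row products gives the invariant factors.

Invariant factors (smallest first, each dividing the next): x - 3, x - 3, (x - 3)^2.

Check: the last factor (x - 3)^2 is the minimal polynomial, and the product (x - 3)^4 is the characteristic polynomial.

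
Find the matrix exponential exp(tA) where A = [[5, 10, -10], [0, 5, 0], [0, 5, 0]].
e^{tA} = [[e^{5*t}, 2*e^{5*t} - 2, 2 - 2*e^{5*t}], [0, e^{5*t}, 0], [0, e^{5*t} - 1, 1]]

A has Jordan form J = [[0, 0, 0], [0, 5, 0], [0, 0, 5]] with A = PJP^{-1}, so e^{tA} = P e^{tJ} P^{-1}.

For a Jordan block J_k(λ), e^{tJ_k(λ)} = e^{λt} · (I + tN + t^2 N^2/2! + ... + t^{k-1} N^{k-1}/(k-1)!) where N is the nilpotent superdiagonal part.

Assembling the blocks and conjugating back gives the entries of e^{tA} as shown above.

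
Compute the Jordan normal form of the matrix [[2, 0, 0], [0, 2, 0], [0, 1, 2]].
The characteristic polynomial is det(xI - A) = (x - 2)^3, so the eigenvalues are 2 (algebraic multiplicity 3).

For λ = 2: rank(A - 2I) = 1, rank((A - 2I)^2) = 0. The eigenspace has dimension 3 - 1 = 2, so there are 2 Jordan blocks; the rank sequence gives block sizes [2, 1].

Assembling the blocks gives the Jordan form J above.

J = [[2, 1, 0], [0, 2, 0], [0, 0, 2]]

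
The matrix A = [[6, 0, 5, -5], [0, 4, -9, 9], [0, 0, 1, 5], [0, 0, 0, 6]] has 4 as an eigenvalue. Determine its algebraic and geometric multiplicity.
The characteristic polynomial is (x - 6)^2(x - 4)(x - 1), so the factor x - 4 appears with exponent 1: the algebraic multiplicity is 1.

rank(A - 4I) = 3, so the eigenspace has dimension 4 - 3 = 1: the geometric multiplicity is 1.

algebraic multiplicity 1, geometric multiplicity 1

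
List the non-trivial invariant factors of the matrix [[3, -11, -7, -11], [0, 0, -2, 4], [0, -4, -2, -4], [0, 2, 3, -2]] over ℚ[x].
x^2(x - 3)(x + 4)

The Jordan structure of A has elementary divisors (x + 4), x^2, (x - 3). Arranging the block sizes at each eigenvalue in decreasing order and taking row products gives the invariant factors.

Invariant factors (smallest first, each dividing the next): x^2(x - 3)(x + 4).

Check: the last factor x^2(x - 3)(x + 4) is the minimal polynomial, and the product x^2(x - 3)(x + 4) is the characteristic polynomial.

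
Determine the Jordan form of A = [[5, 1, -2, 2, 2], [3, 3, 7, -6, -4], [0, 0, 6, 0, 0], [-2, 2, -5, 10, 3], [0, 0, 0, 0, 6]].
J = [[6, 1, 0, 0, 0], [0, 6, 1, 0, 0], [0, 0, 6, 0, 0], [0, 0, 0, 6, 1], [0, 0, 0, 0, 6]]

The characteristic polynomial is det(xI - A) = (x - 6)^5, so the eigenvalues are 6 (algebraic multiplicity 5).

For λ = 6: rank(A - 6I) = 3, rank((A - 6I)^2) = 1, rank((A - 6I)^3) = 0. The eigenspace has dimension 5 - 3 = 2, so there are 2 Jordan blocks; the rank sequence gives block sizes [3, 2].

Assembling the blocks gives the Jordan form J above.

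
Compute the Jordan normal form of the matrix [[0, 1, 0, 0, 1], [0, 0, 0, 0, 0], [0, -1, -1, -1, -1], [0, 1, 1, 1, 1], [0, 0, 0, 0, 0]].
The characteristic polynomial is det(xI - A) = x^5, so the eigenvalues are 0 (algebraic multiplicity 5).

For λ = 0: rank(A) = 2, rank(A^2) = 0. The eigenspace has dimension 5 - 2 = 3, so there are 3 Jordan blocks; the rank sequence gives block sizes [2, 2, 1].

Assembling the blocks gives the Jordan form J above.

J = [[0, 1, 0, 0, 0], [0, 0, 0, 0, 0], [0, 0, 0, 1, 0], [0, 0, 0, 0, 0], [0, 0, 0, 0, 0]]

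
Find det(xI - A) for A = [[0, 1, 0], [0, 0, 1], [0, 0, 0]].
χ_A(x) = x^3

xI - A = [[x, -1, 0], [0, x, -1], [0, 0, x]].

Expanding det(xI - A) along the first row:
det(xI - A) = + (x)·det([[x, -1], [0, x]]) - (-1)·det([[0, -1], [0, x]]) + (0)·det([[0, x], [0, 0]]).

Evaluating gives χ_A(x) = x^3.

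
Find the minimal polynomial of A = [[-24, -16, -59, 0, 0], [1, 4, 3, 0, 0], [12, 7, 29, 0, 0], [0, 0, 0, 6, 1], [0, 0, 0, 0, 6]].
m_A(x) = (x - 6)^2(x - 3)^3

The characteristic polynomial factors as (x - 6)^2(x - 3)^3. The minimal polynomial is ∏(x - λ)^{k_λ} where k_λ is the size of the largest Jordan block at λ.

For λ = 3: rank(A - 3I) = 4, and the largest Jordan block has size 3 (the smallest k with rank((A - 3I)^k) = rank((A - 3I)^(k+1))).
For λ = 6: rank(A - 6I) = 4, and the largest Jordan block has size 2 (the smallest k with rank((A - 6I)^k) = rank((A - 6I)^(k+1))).

So m_A(x) = (x - 6)^2(x - 3)^3.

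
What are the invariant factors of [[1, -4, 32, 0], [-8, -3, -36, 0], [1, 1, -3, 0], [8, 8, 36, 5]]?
The Jordan structure of A has elementary divisors (x + 5)^2, (x - 5), (x - 5). Arranging the block sizes at each eigenvalue in decreasing order and taking row products gives the invariant factors.

Invariant factors (smallest first, each dividing the next): x - 5, (x - 5)(x + 5)^2.

Check: the last factor (x - 5)(x + 5)^2 is the minimal polynomial, and the product (x - 5)^2(x + 5)^2 is the characteristic polynomial.

x - 5, (x - 5)(x + 5)^2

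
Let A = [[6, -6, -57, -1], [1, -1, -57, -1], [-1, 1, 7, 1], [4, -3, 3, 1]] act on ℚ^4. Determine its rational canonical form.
R = [[5, 0, 0, 0], [0, 0, 0, -50], [0, 1, 0, -5], [0, 0, 1, 8]]

The invariant factors of A (the non-unit diagonal entries of the Smith normal form of xI - A over ℚ[x]) are x - 5, (x - 5)^2(x + 2), each dividing the next. The characteristic polynomial is their product, (x - 5)^3(x + 2).

The rational canonical form is the block-diagonal matrix of companion matrices C(f_i):
R = [[5, 0, 0, 0], [0, 0, 0, -50], [0, 1, 0, -5], [0, 0, 1, 8]].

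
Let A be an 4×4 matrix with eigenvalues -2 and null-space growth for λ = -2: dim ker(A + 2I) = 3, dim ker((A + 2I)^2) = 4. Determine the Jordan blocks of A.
λ = -2: successive nullity increments [3, 1] count blocks of size ≥ k; block sizes are [2, 1, 1].

Jordan blocks: (-2, 2), (-2, 1), (-2, 1)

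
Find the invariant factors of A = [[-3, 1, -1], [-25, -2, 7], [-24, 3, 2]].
(x - 5)(x + 4)^2

The Jordan structure of A has elementary divisors (x + 4)^2, (x - 5). Arranging the block sizes at each eigenvalue in decreasing order and taking row products gives the invariant factors.

Invariant factors (smallest first, each dividing the next): (x - 5)(x + 4)^2.

Check: the last factor (x - 5)(x + 4)^2 is the minimal polynomial, and the product (x - 5)(x + 4)^2 is the characteristic polynomial.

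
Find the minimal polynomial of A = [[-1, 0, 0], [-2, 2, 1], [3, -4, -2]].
m_A(x) = x^2(x + 1)

The characteristic polynomial factors as x^2(x + 1). The minimal polynomial is ∏(x - λ)^{k_λ} where k_λ is the size of the largest Jordan block at λ.

For λ = -1: rank(A + I) = 2, and the largest Jordan block has size 1 (the smallest k with rank((A + I)^k) = rank((A + I)^(k+1))).
For λ = 0: rank(A) = 2, and the largest Jordan block has size 2 (the smallest k with rank(A^k) = rank(A^(k+1))).

So m_A(x) = x^2(x + 1).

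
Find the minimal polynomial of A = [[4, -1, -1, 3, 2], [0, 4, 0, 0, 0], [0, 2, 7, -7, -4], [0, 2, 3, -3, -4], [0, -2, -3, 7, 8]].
m_A(x) = (x - 4)^2

The characteristic polynomial factors as (x - 4)^5. The minimal polynomial is ∏(x - λ)^{k_λ} where k_λ is the size of the largest Jordan block at λ.

For λ = 4: rank(A - 4I) = 2, and the largest Jordan block has size 2 (the smallest k with rank((A - 4I)^k) = rank((A - 4I)^(k+1))).

So m_A(x) = (x - 4)^2.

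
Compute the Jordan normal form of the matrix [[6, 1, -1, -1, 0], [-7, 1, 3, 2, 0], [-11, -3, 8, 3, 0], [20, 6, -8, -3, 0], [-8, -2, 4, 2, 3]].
J = [[3, 1, 0, 0, 0], [0, 3, 1, 0, 0], [0, 0, 3, 0, 0], [0, 0, 0, 3, 0], [0, 0, 0, 0, 3]]

The characteristic polynomial is det(xI - A) = (x - 3)^5, so the eigenvalues are 3 (algebraic multiplicity 5).

For λ = 3: rank(A - 3I) = 2, rank((A - 3I)^2) = 1, rank((A - 3I)^3) = 0. The eigenspace has dimension 5 - 2 = 3, so there are 3 Jordan blocks; the rank sequence gives block sizes [3, 1, 1].

Assembling the blocks gives the Jordan form J above.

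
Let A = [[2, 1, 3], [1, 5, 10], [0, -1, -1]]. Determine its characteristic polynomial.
χ_A(x) = (x - 2)^3

xI - A = [[x - 2, -1, -3], [-1, x - 5, -10], [0, 1, x + 1]].

Expanding det(xI - A) along the first row:
det(xI - A) = + (x - 2)·det([[x - 5, -10], [1, x + 1]]) - (-1)·det([[-1, -10], [0, x + 1]]) + (-3)·det([[-1, x - 5], [0, 1]]).

Evaluating gives χ_A(x) = x^3 - 6x^2 + 12x - 8 = (x - 2)^3.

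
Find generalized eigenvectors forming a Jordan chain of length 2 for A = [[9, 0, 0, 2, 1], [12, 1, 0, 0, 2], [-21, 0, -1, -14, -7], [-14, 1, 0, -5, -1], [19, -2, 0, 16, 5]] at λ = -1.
v_1 = [[0, 1, 0, 0, 0]]^T, v_2 = [[0, 2, 0, 1, -2]]^T

We seek v_1 ∈ ker((A + I)^2) \ ker(A + I), then set v_{i+1} = (A + I) v_i.

One such chain is v_1 = [[0, 1, 0, 0, 0]]^T, v_2 = [[0, 2, 0, 1, -2]]^T. Check: (A + I) v_2 = [[0, 0, 0, 0, 0]]^T = 0.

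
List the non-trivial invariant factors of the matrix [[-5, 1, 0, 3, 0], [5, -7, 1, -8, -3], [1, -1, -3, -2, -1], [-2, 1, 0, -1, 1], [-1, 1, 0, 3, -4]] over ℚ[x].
The Jordan structure of A has elementary divisors (x + 4)^3, (x + 4)^2. Arranging the block sizes at each eigenvalue in decreasing order and taking row products gives the invariant factors.

Invariant factors (smallest first, each dividing the next): (x + 4)^2, (x + 4)^3.

Check: the last factor (x + 4)^3 is the minimal polynomial, and the product (x + 4)^5 is the characteristic polynomial.

(x + 4)^2, (x + 4)^3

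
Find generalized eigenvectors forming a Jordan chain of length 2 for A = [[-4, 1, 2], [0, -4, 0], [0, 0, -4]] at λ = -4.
v_1 = [[1, -3, 2]]^T, v_2 = [[1, 0, 0]]^T

We seek v_1 ∈ ker((A + 4I)^2) \ ker(A + 4I), then set v_{i+1} = (A + 4I) v_i.

One such chain is v_1 = [[1, -3, 2]]^T, v_2 = [[1, 0, 0]]^T. Check: (A + 4I) v_2 = [[0, 0, 0]]^T = 0.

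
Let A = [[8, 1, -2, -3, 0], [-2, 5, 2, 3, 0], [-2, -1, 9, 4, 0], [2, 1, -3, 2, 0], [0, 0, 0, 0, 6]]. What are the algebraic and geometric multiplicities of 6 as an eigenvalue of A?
The characteristic polynomial is (x - 6)^5, so the factor x - 6 appears with exponent 5: the algebraic multiplicity is 5.

rank(A - 6I) = 2, so the eigenspace has dimension 5 - 2 = 3: the geometric multiplicity is 3.

Since 3 < 5, A is not diagonalizable.

algebraic multiplicity 5, geometric multiplicity 3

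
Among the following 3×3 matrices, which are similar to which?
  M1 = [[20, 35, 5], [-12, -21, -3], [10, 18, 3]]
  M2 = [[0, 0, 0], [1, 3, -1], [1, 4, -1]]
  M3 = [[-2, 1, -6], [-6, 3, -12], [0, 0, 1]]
Characteristic polynomials: χ_{M1} = x(x - 1)^2, χ_{M2} = x(x - 1)^2, χ_{M3} = x(x - 1)^2.

{M1, M2}: invariant factors x(x - 1)^2.

{M3}: invariant factors x - 1, x(x - 1).

Matrices are similar if and only if their invariant-factor lists agree; the partition into similarity classes is {M1, M2}, {M3}.

2 classes: {M1, M2}, {M3}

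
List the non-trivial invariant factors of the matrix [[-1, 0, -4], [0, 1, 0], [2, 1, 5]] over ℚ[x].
(x - 3)(x - 1)^2

The Jordan structure of A has elementary divisors (x - 1)^2, (x - 3). Arranging the block sizes at each eigenvalue in decreasing order and taking row products gives the invariant factors.

Invariant factors (smallest first, each dividing the next): (x - 3)(x - 1)^2.

Check: the last factor (x - 3)(x - 1)^2 is the minimal polynomial, and the product (x - 3)(x - 1)^2 is the characteristic polynomial.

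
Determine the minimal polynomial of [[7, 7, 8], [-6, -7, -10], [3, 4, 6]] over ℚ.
The characteristic polynomial factors as (x - 4)(x - 1)^2. The minimal polynomial is ∏(x - λ)^{k_λ} where k_λ is the size of the largest Jordan block at λ.

For λ = 1: rank(A - I) = 2, and the largest Jordan block has size 2 (the smallest k with rank((A - I)^k) = rank((A - I)^(k+1))).
For λ = 4: rank(A - 4I) = 2, and the largest Jordan block has size 1 (the smallest k with rank((A - 4I)^k) = rank((A - 4I)^(k+1))).

So m_A(x) = (x - 4)(x - 1)^2.

m_A(x) = (x - 4)(x - 1)^2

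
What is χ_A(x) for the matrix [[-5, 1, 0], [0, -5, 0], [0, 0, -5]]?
xI - A = [[x + 5, -1, 0], [0, x + 5, 0], [0, 0, x + 5]].

Expanding det(xI - A) along the first row:
det(xI - A) = + (x + 5)·det([[x + 5, 0], [0, x + 5]]) - (-1)·det([[0, 0], [0, x + 5]]) + (0)·det([[0, x + 5], [0, 0]]).

Evaluating gives χ_A(x) = x^3 + 15x^2 + 75x + 125 = (x + 5)^3.

χ_A(x) = (x + 5)^3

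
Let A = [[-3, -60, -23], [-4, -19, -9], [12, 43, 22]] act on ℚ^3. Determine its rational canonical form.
The invariant factors of A (the non-unit diagonal entries of the Smith normal form of xI - A over ℚ[x]) are x^3 - 4x - 5, each dividing the next. The characteristic polynomial is their product, x^3 - 4x - 5.

The rational canonical form is the block-diagonal matrix of companion matrices C(f_i):
R = [[0, 0, 5], [1, 0, 4], [0, 1, 0]].

Note the characteristic polynomial does not split into linear factors over ℚ, so A has no Jordan form over ℚ; the rational canonical form exists over any field.

R = [[0, 0, 5], [1, 0, 4], [0, 1, 0]]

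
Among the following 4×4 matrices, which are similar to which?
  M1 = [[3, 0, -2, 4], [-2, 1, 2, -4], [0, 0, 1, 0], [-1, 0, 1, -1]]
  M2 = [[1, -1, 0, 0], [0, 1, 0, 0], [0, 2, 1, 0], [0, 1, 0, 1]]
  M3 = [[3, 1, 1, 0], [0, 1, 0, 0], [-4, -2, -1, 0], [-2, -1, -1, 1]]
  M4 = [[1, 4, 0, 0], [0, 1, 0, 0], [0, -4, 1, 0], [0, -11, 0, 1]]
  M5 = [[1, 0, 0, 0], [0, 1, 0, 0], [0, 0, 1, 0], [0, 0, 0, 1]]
2 classes: {M1, M2, M3, M4}, {M5}

Characteristic polynomials: χ_{M1} = (x - 1)^4, χ_{M2} = (x - 1)^4, χ_{M3} = (x - 1)^4, χ_{M4} = (x - 1)^4, χ_{M5} = (x - 1)^4.

{M1, M2, M3, M4}: invariant factors x - 1, x - 1, (x - 1)^2.

{M5}: invariant factors x - 1, x - 1, x - 1, x - 1.

Matrices are similar if and only if their invariant-factor lists agree; the partition into similarity classes is {M1, M2, M3, M4}, {M5}.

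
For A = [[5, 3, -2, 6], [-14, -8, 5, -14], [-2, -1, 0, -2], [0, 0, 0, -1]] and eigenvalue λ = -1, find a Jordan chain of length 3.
v_1 = [[-2, 4, 1, 0]]^T, v_2 = [[-2, 5, 1, 0]]^T, v_3 = [[1, -2, 0, 0]]^T

We seek v_1 ∈ ker((A + I)^3) \ ker((A + I)^2), then set v_{i+1} = (A + I) v_i.

One such chain is v_1 = [[-2, 4, 1, 0]]^T, v_2 = [[-2, 5, 1, 0]]^T, v_3 = [[1, -2, 0, 0]]^T. Check: (A + I) v_3 = [[0, 0, 0, 0]]^T = 0.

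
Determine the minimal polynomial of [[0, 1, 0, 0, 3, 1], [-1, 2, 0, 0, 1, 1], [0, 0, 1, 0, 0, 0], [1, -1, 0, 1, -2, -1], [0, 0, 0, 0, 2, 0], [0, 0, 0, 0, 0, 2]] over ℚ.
The characteristic polynomial factors as (x - 2)^2(x - 1)^4. The minimal polynomial is ∏(x - λ)^{k_λ} where k_λ is the size of the largest Jordan block at λ.

For λ = 1: rank(A - I) = 3, and the largest Jordan block has size 2 (the smallest k with rank((A - I)^k) = rank((A - I)^(k+1))).
For λ = 2: rank(A - 2I) = 4, and the largest Jordan block has size 1 (the smallest k with rank((A - 2I)^k) = rank((A - 2I)^(k+1))).

So m_A(x) = (x - 2)(x - 1)^2.

m_A(x) = (x - 2)(x - 1)^2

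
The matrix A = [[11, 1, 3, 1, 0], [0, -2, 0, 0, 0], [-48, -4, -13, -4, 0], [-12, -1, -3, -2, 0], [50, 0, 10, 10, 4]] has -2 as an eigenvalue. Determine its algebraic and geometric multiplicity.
algebraic multiplicity 2, geometric multiplicity 1

The characteristic polynomial is (x - 4)(x + 1)^2(x + 2)^2, so the factor x + 2 appears with exponent 2: the algebraic multiplicity is 2.

rank(A + 2I) = 4, so the eigenspace has dimension 5 - 4 = 1: the geometric multiplicity is 1.

Since 1 < 2, A is not diagonalizable.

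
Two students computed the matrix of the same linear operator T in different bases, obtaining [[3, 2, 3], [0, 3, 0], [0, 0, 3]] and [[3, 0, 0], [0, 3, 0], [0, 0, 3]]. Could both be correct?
Both have characteristic polynomial (x - 3)^3, but the minimal polynomial of A is (x - 3)^2 while the minimal polynomial of B is x - 3. The minimal polynomial is a similarity invariant, so A and B are not similar.

No.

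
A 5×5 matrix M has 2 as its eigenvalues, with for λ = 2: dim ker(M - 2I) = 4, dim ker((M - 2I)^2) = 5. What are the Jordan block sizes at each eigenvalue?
λ = 2: successive nullity increments [4, 1] count blocks of size ≥ k; block sizes are [2, 1, 1, 1].

Jordan blocks: (2, 2), (2, 1), (2, 1), (2, 1)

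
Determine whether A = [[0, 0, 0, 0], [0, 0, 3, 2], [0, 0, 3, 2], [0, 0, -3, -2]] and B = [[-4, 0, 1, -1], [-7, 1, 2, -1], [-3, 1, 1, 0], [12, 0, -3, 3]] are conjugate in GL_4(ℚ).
Both have characteristic polynomial x^3(x - 1), but the minimal polynomial of A is x(x - 1) while the minimal polynomial of B is x^2(x - 1). The minimal polynomial is a similarity invariant, so A and B are not similar.

No.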